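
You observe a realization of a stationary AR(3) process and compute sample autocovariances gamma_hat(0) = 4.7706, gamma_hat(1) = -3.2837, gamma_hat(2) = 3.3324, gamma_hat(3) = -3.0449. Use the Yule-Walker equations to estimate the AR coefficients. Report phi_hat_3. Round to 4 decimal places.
\hat\phi_{3} = -0.1600

The Yule-Walker equations for an AR(p) process read, in matrix form,
  Gamma_p phi = r_p,   with   (Gamma_p)_{ij} = gamma(|i - j|),
                       (r_p)_i = gamma(i),   i,j = 1..p.
Substitute the sample gammas (Toeplitz matrix and right-hand side of size 3):
  Gamma_p = [[4.7706, -3.2837, 3.3324], [-3.2837, 4.7706, -3.2837], [3.3324, -3.2837, 4.7706]]
  r_p     = [-3.2837, 3.3324, -3.0449]
Written out (R1..R3):
  (R1) 4.7706 phi_1 - 3.2837 phi_2 + 3.3324 phi_3 = -3.2837
  (R2) -3.2837 phi_1 + 4.7706 phi_2 - 3.2837 phi_3 = 3.3324
  (R3) 3.3324 phi_1 - 3.2837 phi_2 + 4.7706 phi_3 = -3.0449
Gaussian elimination:
  R2 <- R2 - (-3.2837/4.7706) R1 = R2 - (-0.68832) R1:  2.510363 phi_2 - 0.989942 phi_3 = 1.072163
  R3 <- R3 - (3.3324/4.7706) R1 = R3 - (0.698528) R1:  -0.989942 phi_2 + 2.442824 phi_3 = -0.751142
  R3 <- R3 - (-0.989942/2.510363) R2 = R3 - (-0.394342) R2:  2.052448 phi_3 = -0.328343
Back-substitution:
  phi_hat_3 = -0.328343 / 2.052448 = -0.159976
  phi_hat_2 = (1.072163 - (-0.989942)(-0.159976)) / 2.510363 = 0.364009
  phi_hat_1 = (-3.2837 - (-3.2837)(0.364009) - (3.3324)(-0.159976)) / 4.7706 = -0.326017
So phi_hat = [-0.3260, 0.3640, -0.1600].
Therefore phi_hat_3 = -0.1600.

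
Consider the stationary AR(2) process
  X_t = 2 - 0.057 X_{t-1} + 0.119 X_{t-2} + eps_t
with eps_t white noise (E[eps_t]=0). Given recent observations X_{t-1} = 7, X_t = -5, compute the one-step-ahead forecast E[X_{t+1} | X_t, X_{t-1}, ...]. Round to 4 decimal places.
E[X_{t+1} \mid \mathcal F_t] = 3.1180

For an AR(p) model X_t = c + sum_i phi_i X_{t-i} + eps_t, the
one-step-ahead conditional mean is
  E[X_{t+1} | X_t, ...] = c + sum_i phi_i X_{t+1-i}.
Substitute known values:
  E[X_{t+1} | ...] = 2 + (-0.057) * (-5) + (0.119) * (7)
                   = 3.1180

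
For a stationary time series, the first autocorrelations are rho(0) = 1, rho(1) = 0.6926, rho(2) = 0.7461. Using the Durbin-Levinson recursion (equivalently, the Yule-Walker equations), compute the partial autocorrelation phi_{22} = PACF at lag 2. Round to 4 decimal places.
\phi_{22} = 0.5120

The PACF at lag k is phi_{kk}, the last component of the solution
to the Yule-Walker system G_k phi = r_k where
  (G_k)_{ij} = rho(|i - j|), (r_k)_i = rho(i), i,j = 1..k.
Equivalently, Durbin-Levinson gives phi_{kk} iteratively:
  phi_{11} = rho(1)
  phi_{kk} = [rho(k) - sum_{j=1..k-1} phi_{k-1,j} rho(k-j)]
            / [1 - sum_{j=1..k-1} phi_{k-1,j} rho(j)],
  phi_{k,j} = phi_{k-1,j} - phi_{kk} phi_{k-1,k-j},  j = 1..k-1.
Step k = 1:
  phi_11 = rho(1) = 0.6926.
Step k = 2:
  phi_22 = [rho(2) - phi_11 rho(1)] / [1 - phi_11 rho(1)] = [0.7461 - (0.6926)(0.6926)] / [1 - (0.6926)(0.6926)]
         = 0.26640524 / 0.52030524 = 0.512.
Therefore phi_{22} = 0.5120.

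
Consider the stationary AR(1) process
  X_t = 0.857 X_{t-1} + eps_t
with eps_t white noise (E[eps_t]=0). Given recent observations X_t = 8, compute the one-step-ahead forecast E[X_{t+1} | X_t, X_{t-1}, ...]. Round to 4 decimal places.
E[X_{t+1} \mid \mathcal F_t] = 6.8560

For an AR(p) model X_t = c + sum_i phi_i X_{t-i} + eps_t, the
one-step-ahead conditional mean is
  E[X_{t+1} | X_t, ...] = c + sum_i phi_i X_{t+1-i}.
Substitute known values:
  E[X_{t+1} | ...] = (0.857) * (8)
                   = 6.8560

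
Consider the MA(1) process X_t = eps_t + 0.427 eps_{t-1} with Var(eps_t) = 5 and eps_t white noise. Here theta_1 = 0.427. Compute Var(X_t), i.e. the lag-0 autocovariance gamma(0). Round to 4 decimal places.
\gamma(0) = 5.9116

For an MA(q) process X_t = eps_t + sum_i theta_i eps_{t-i} with
Var(eps_t) = sigma^2, the variance is
  gamma(0) = sigma^2 * (1 + sum_i theta_i^2).
  sum_i theta_i^2 = (0.427)^2 = 0.182329.
  gamma(0) = 5 * (1 + 0.182329) = 5 * 1.182329 = 5.911645, which rounds to 5.9116.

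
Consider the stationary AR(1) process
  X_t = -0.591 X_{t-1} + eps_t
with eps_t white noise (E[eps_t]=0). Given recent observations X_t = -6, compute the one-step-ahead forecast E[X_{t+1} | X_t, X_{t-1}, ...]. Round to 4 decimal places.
E[X_{t+1} \mid \mathcal F_t] = 3.5460

For an AR(p) model X_t = c + sum_i phi_i X_{t-i} + eps_t, the
one-step-ahead conditional mean is
  E[X_{t+1} | X_t, ...] = c + sum_i phi_i X_{t+1-i}.
Substitute known values:
  E[X_{t+1} | ...] = (-0.591) * (-6)
                   = 3.5460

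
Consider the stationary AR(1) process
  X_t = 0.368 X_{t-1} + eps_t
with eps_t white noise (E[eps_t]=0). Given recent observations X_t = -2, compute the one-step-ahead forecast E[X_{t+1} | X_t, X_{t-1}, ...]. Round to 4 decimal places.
E[X_{t+1} \mid \mathcal F_t] = -0.7360

For an AR(p) model X_t = c + sum_i phi_i X_{t-i} + eps_t, the
one-step-ahead conditional mean is
  E[X_{t+1} | X_t, ...] = c + sum_i phi_i X_{t+1-i}.
Substitute known values:
  E[X_{t+1} | ...] = (0.368) * (-2)
                   = -0.7360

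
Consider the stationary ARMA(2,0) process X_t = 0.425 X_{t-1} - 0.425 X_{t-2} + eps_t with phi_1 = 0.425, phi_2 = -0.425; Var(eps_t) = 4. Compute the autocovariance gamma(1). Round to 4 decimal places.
\gamma(1) = 1.5981

Multiply the model equation by X_{t-k} and take expectations. With theta_0 = psi_0 = 1 and psi_j the MA(infinity) weights, this gives
  gamma(k) - sum_i phi_i gamma(k-i) = c_k,
  c_k = sigma^2 * sum_{j=k..q} theta_j psi_{j-k}   (c_k = 0 for k > q),
using gamma(-m) = gamma(m).
Pure AR (q = 0): c_0 = sigma^2 = 4, c_k = 0 for k >= 1.
Equations for k = 0, 1, 2 (AR order 2, c_2 = 0):
  (E0) gamma(0) = phi_1 gamma(1) + phi_2 gamma(2) + c_0
  (E1) gamma(1) = phi_1 gamma(0) + phi_2 gamma(1) + c_1
  (E2) gamma(2) = phi_1 gamma(1) + phi_2 gamma(0)
From (E1): gamma(1) = A gamma(0) + B with
  A = phi_1 / (1 - phi_2) = 0.425 / 1.425 = 0.298246,   B = c_1 / (1 - phi_2) = 0 / 1.425 = 0.
Insert (E2) into (E0): gamma(0) (1 - phi_2^2) = phi_1 (1 + phi_2) gamma(1) + c_0.
  phi_1 (1 + phi_2) = (0.425)(0.575) = 0.244375,   1 - phi_2^2 = 0.819375.
Replace gamma(1) by A gamma(0) + B and collect gamma(0):
  gamma(0) [0.819375 - (0.244375)(0.298246)] = c_0 = 4
  gamma(0) * 0.746491 = 4
  gamma(0) = 4 / 0.746491 = 5.358402.
  gamma(1) = A gamma(0) = (0.298246)(5.358402) = 1.59812.
Therefore gamma(1) = 1.5981 (to 4 decimal places).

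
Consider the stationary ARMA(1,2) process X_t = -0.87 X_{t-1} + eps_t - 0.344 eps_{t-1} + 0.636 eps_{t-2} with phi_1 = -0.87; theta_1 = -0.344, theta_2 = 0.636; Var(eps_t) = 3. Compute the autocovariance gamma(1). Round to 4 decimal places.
\gamma(1) = -40.5481

Multiply the model equation by X_{t-k} and take expectations. With theta_0 = psi_0 = 1 and psi_j the MA(infinity) weights, this gives
  gamma(k) - sum_i phi_i gamma(k-i) = c_k,
  c_k = sigma^2 * sum_{j=k..q} theta_j psi_{j-k}   (c_k = 0 for k > q),
using gamma(-m) = gamma(m).
psi-weights needed (psi_j = theta_j + sum_i phi_i psi_{j-i}):
  psi_1 = theta_1 + phi_1 = -0.344 + (-0.87) = -1.214
  psi_2 = theta_2 + phi_1 psi_1 = 0.636 + (-0.87)(-1.214) = 1.69218
Right-hand sides:
  c_0 = sigma^2 (1 + theta_1 psi_1 + theta_2 psi_2) = 3 * (1 + (-0.344)(-1.214) + (0.636)(1.69218)) = 3 * 2.493842 = 7.481527
  c_1 = sigma^2 (theta_1 + theta_2 psi_1) = 3 * (-0.344 + (0.636)(-1.214)) = -3.348312
  c_2 = sigma^2 theta_2 = 3 * (0.636) = 1.908
Equations for k = 0 and k = 1 (AR order 1):
  gamma(0) = phi_1 gamma(1) + c_0
  gamma(1) = phi_1 gamma(0) + c_1
Substituting the second into the first: gamma(0) (1 - phi_1^2) = c_0 + phi_1 c_1, so
  gamma(0) = (c_0 + phi_1 c_1) / (1 - phi_1^2) = (7.481527 + (-0.87)(-3.348312)) / (1 - (-0.87)^2) = 10.394559 / 0.2431 = 42.758366.
  gamma(1) = phi_1 gamma(0) + c_1 = (-0.87)(42.758366) + (-3.348312) = -40.548091.
Therefore gamma(1) = -40.5481 (to 4 decimal places).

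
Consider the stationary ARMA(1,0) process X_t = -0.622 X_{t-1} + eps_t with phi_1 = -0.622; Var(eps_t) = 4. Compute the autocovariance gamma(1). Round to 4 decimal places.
\gamma(1) = -4.0580

Multiply the model equation by X_{t-k} and take expectations. With theta_0 = psi_0 = 1 and psi_j the MA(infinity) weights, this gives
  gamma(k) - sum_i phi_i gamma(k-i) = c_k,
  c_k = sigma^2 * sum_{j=k..q} theta_j psi_{j-k}   (c_k = 0 for k > q),
using gamma(-m) = gamma(m).
Pure AR (q = 0): c_0 = sigma^2 = 4, c_k = 0 for k >= 1.
Equations for k = 0 and k = 1 (AR order 1):
  gamma(0) = phi_1 gamma(1) + c_0
  gamma(1) = phi_1 gamma(0) + c_1
Substituting the second into the first: gamma(0) (1 - phi_1^2) = c_0 + phi_1 c_1, so
  gamma(0) = c_0 / (1 - phi_1^2) = 4 / (1 - (-0.622)^2) = 4 / 0.613116 = 6.524051.
  gamma(1) = phi_1 gamma(0) = (-0.622)(6.524051) = -4.05796.
Therefore gamma(1) = -4.0580 (to 4 decimal places).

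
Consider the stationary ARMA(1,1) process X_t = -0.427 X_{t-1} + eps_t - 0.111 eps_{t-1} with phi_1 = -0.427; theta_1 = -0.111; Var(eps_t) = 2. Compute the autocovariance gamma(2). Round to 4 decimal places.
\gamma(2) = 0.5885

Multiply the model equation by X_{t-k} and take expectations. With theta_0 = psi_0 = 1 and psi_j the MA(infinity) weights, this gives
  gamma(k) - sum_i phi_i gamma(k-i) = c_k,
  c_k = sigma^2 * sum_{j=k..q} theta_j psi_{j-k}   (c_k = 0 for k > q),
using gamma(-m) = gamma(m).
psi-weights needed (psi_j = theta_j + sum_i phi_i psi_{j-i}):
  psi_1 = theta_1 + phi_1 = -0.111 + (-0.427) = -0.538
Right-hand sides:
  c_0 = sigma^2 (1 + theta_1 psi_1) = 2 * (1 + (-0.111)(-0.538)) = 2 * 1.059718 = 2.119436
  c_1 = sigma^2 theta_1 = 2 * (-0.111) = -0.222
  c_2 = 0
Equations for k = 0 and k = 1 (AR order 1):
  gamma(0) = phi_1 gamma(1) + c_0
  gamma(1) = phi_1 gamma(0) + c_1
Substituting the second into the first: gamma(0) (1 - phi_1^2) = c_0 + phi_1 c_1, so
  gamma(0) = (c_0 + phi_1 c_1) / (1 - phi_1^2) = (2.119436 + (-0.427)(-0.222)) / (1 - (-0.427)^2) = 2.21423 / 0.817671 = 2.707972.
  gamma(1) = phi_1 gamma(0) + c_1 = (-0.427)(2.707972) + (-0.222) = -1.378304.
For k = 2 (> q): gamma(2) = phi_1 gamma(1) = (-0.427)(-1.378304) = 0.588536.
Therefore gamma(2) = 0.5885 (to 4 decimal places).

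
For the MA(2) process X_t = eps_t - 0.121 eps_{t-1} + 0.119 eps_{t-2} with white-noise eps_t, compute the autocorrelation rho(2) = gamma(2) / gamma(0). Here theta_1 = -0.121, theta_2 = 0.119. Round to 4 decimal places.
\rho(2) = 0.1157

For an MA(q) process with theta_0 = 1, the autocovariance is
  gamma(k) = sigma^2 * sum_{i=0..q-k} theta_i * theta_{i+k},
and rho(k) = gamma(k) / gamma(0). Sigma^2 cancels.
  numerator   = (1)*(0.119) = 0.119.
  denominator = (1)^2 + (-0.121)^2 + (0.119)^2 = 1.028802.
  rho(2) = 0.119 / 1.028802 = 0.1157.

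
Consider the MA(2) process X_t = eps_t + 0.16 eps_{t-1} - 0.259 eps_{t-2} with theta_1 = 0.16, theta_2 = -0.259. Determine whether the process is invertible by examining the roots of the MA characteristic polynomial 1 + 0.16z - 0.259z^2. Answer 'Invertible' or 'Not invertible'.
\text{Invertible}

The MA(q) characteristic polynomial is P(z) = 1 + 0.16z - 0.259z^2.
Invertibility requires all roots to lie outside the unit circle, i.e. |z| > 1 for every root.
Set 1 + (0.16) z + (-0.259) z^2 = 0, i.e. a z^2 + b z + c = 0 with a = -0.259, b = 0.16, c = 1.
Discriminant D = b^2 - 4ac = (0.16)^2 - 4*(-0.259)*1 = 0.0256 - (-1.036) = 1.0616.
D >= 0, so the roots are real: z = (-b +/- sqrt(D)) / (2a) = (-0.16 +/- 1.03034) / (-0.518).
  z_1 = (-0.16 + 1.03034) / (-0.518) = -1.6802,   |z_1| = 1.6802.
  z_2 = (-0.16 - 1.03034) / (-0.518) = 2.298,   |z_2| = 2.298.
Moduli of all roots: 1.6802, 2.2980.
All moduli strictly greater than 1? Yes.
Verdict: Invertible.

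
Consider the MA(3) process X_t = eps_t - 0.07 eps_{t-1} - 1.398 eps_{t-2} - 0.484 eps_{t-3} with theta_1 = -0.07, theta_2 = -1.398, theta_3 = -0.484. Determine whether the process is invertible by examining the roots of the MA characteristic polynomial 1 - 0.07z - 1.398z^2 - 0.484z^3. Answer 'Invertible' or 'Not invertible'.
\text{Not invertible}

The MA(q) characteristic polynomial is P(z) = 1 - 0.07z - 1.398z^2 - 0.484z^3.
Invertibility requires all roots to lie outside the unit circle, i.e. |z| > 1 for every root.
Degree 3: look for a simple real root z0 first, then factor out (1 - z/z0) and solve the remaining quadratic.
Testing z0 = -2.5: P(-2.5) = 1 + (-0.07)(-2.5) + (-1.398)(-2.5)^2 + (-0.484)(-2.5)^3
  = 1 + (0.175) + (-8.7375) + (7.5625) = 0.  So z_0 = -2.5 is a root, |z_0| = 2.5.
Divide out the factor (1 + 0.4 z) = (1 - z/z0) (since 1/z0 = -0.4):
  P(z) = (1 + 0.4 z)(1 + (-0.47) z + (-1.21) z^2)
  [check: z-coef -0.47 - (-0.4) = -0.07; z^2-coef -1.21 - (-0.4)(-0.47) = -1.398; z^3-coef -(-0.4)(-1.21) = -0.484.]
Remaining roots from the quadratic factor 1 + (-0.47) z + (-1.21) z^2:
  Set 1 + (-0.47) z + (-1.21) z^2 = 0, i.e. a z^2 + b z + c = 0 with a = -1.21, b = -0.47, c = 1.
  Discriminant D = b^2 - 4ac = (-0.47)^2 - 4*(-1.21)*1 = 0.2209 - (-4.84) = 5.0609.
  D >= 0, so the roots are real: z = (-b +/- sqrt(D)) / (2a) = (0.47 +/- 2.249644) / (-2.42).
    z_1 = (0.47 + 2.249644) / (-2.42) = -1.1238,   |z_1| = 1.1238.
    z_2 = (0.47 - 2.249644) / (-2.42) = 0.7354,   |z_2| = 0.7354.
Moduli of all roots: 2.5000, 1.1238, 0.7354.
All moduli strictly greater than 1? No.
Verdict: Not invertible.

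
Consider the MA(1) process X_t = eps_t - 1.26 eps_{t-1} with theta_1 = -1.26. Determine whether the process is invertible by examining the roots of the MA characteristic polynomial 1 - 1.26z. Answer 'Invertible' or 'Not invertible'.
\text{Not invertible}

The MA(q) characteristic polynomial is P(z) = 1 - 1.26z.
Invertibility requires all roots to lie outside the unit circle, i.e. |z| > 1 for every root.
This is linear in z: 1 + (-1.26) z = 0  =>  z = -1/(-1.26) = 0.793651,  |z| = 0.793651.
Moduli of all roots: 0.7937.
All moduli strictly greater than 1? No.
Verdict: Not invertible.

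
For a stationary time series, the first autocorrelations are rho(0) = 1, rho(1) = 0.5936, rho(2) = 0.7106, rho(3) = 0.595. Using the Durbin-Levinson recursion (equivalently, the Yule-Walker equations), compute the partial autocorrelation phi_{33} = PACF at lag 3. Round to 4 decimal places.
\phi_{33} = 0.1739

The PACF at lag k is phi_{kk}, the last component of the solution
to the Yule-Walker system G_k phi = r_k where
  (G_k)_{ij} = rho(|i - j|), (r_k)_i = rho(i), i,j = 1..k.
Equivalently, Durbin-Levinson gives phi_{kk} iteratively:
  phi_{11} = rho(1)
  phi_{kk} = [rho(k) - sum_{j=1..k-1} phi_{k-1,j} rho(k-j)]
            / [1 - sum_{j=1..k-1} phi_{k-1,j} rho(j)],
  phi_{k,j} = phi_{k-1,j} - phi_{kk} phi_{k-1,k-j},  j = 1..k-1.
Step k = 1:
  phi_11 = rho(1) = 0.5936.
Step k = 2:
  phi_22 = [rho(2) - phi_11 rho(1)] / [1 - phi_11 rho(1)] = [0.7106 - (0.5936)(0.5936)] / [1 - (0.5936)(0.5936)]
         = 0.35823904 / 0.64763904 = 0.553146.
  Update: phi_21 = phi_11 - phi_22 phi_11 = 0.5936 - (0.553146)(0.5936) = 0.265252.
Step k = 3:
  phi_33 = [rho(3) - phi_21 rho(2) - phi_22 rho(1)] / [1 - phi_21 rho(1) - phi_22 rho(2)]
    numerator   = 0.595 - (0.265252)(0.7106) - (0.553146)(0.5936) = 0.07816406
    denominator = 1 - (0.265252)(0.5936) - (0.553146)(0.7106) = 0.4494805
  phi_33 = 0.07816406 / 0.4494805 = 0.1739.
Therefore phi_{33} = 0.1739.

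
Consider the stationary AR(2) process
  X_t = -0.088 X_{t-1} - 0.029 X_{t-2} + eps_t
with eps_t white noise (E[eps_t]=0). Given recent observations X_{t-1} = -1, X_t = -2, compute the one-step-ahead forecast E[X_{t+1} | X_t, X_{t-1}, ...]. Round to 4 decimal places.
E[X_{t+1} \mid \mathcal F_t] = 0.2050

For an AR(p) model X_t = c + sum_i phi_i X_{t-i} + eps_t, the
one-step-ahead conditional mean is
  E[X_{t+1} | X_t, ...] = c + sum_i phi_i X_{t+1-i}.
Substitute known values:
  E[X_{t+1} | ...] = (-0.088) * (-2) + (-0.029) * (-1)
                   = 0.2050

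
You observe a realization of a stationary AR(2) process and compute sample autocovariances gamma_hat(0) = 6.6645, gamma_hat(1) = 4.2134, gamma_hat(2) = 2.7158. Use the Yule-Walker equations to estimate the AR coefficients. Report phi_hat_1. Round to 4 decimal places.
\hat\phi_{1} = 0.6240

The Yule-Walker equations for an AR(p) process read, in matrix form,
  Gamma_p phi = r_p,   with   (Gamma_p)_{ij} = gamma(|i - j|),
                       (r_p)_i = gamma(i),   i,j = 1..p.
Substitute the sample gammas (Toeplitz matrix and right-hand side of size 2):
  Gamma_p = [[6.6645, 4.2134], [4.2134, 6.6645]]
  r_p     = [4.2134, 2.7158]
Written out:
  6.6645 phi_1 + 4.2134 phi_2 = 4.2134
  4.2134 phi_1 + 6.6645 phi_2 = 2.7158
Solve by Cramer's rule:
  det = gamma(0)^2 - gamma(1)^2 = (6.6645)^2 - (4.2134)^2 = 44.41556025 - 17.75273956 = 26.66282069
  phi_hat_1 = [gamma(1) gamma(0) - gamma(1) gamma(2)] / det = [(4.2134)(6.6645) - (4.2134)(2.7158)] / 26.66282069 = 16.63745258 / 26.66282069 = 0.624
  phi_hat_2 = [gamma(0) gamma(2) - gamma(1)^2] / det = [(6.6645)(2.7158) - (4.2134)^2] / 26.66282069 = 0.34670954 / 26.66282069 = 0.013
So phi_hat = [0.6240, 0.0130].
Therefore phi_hat_1 = 0.6240.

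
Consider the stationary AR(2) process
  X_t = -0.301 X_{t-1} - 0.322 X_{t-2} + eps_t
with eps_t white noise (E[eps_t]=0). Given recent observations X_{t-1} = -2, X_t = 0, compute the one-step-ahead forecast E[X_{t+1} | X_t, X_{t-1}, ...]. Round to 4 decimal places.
E[X_{t+1} \mid \mathcal F_t] = 0.6440

For an AR(p) model X_t = c + sum_i phi_i X_{t-i} + eps_t, the
one-step-ahead conditional mean is
  E[X_{t+1} | X_t, ...] = c + sum_i phi_i X_{t+1-i}.
Substitute known values:
  E[X_{t+1} | ...] = (-0.301) * (0) + (-0.322) * (-2)
                   = 0.6440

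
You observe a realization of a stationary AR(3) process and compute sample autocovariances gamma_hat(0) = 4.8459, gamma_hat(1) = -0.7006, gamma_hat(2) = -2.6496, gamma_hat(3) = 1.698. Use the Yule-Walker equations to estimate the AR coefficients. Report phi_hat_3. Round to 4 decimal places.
\hat\phi_{3} = 0.2180

The Yule-Walker equations for an AR(p) process read, in matrix form,
  Gamma_p phi = r_p,   with   (Gamma_p)_{ij} = gamma(|i - j|),
                       (r_p)_i = gamma(i),   i,j = 1..p.
Substitute the sample gammas (Toeplitz matrix and right-hand side of size 3):
  Gamma_p = [[4.8459, -0.7006, -2.6496], [-0.7006, 4.8459, -0.7006], [-2.6496, -0.7006, 4.8459]]
  r_p     = [-0.7006, -2.6496, 1.698]
Written out (R1..R3):
  (R1) 4.8459 phi_1 - 0.7006 phi_2 - 2.6496 phi_3 = -0.7006
  (R2) -0.7006 phi_1 + 4.8459 phi_2 - 0.7006 phi_3 = -2.6496
  (R3) -2.6496 phi_1 - 0.7006 phi_2 + 4.8459 phi_3 = 1.698
Gaussian elimination:
  R2 <- R2 - (-0.7006/4.8459) R1 = R2 - (-0.144576) R1:  4.74461 phi_2 - 1.083668 phi_3 = -2.75089
  R3 <- R3 - (-2.6496/4.8459) R1 = R3 - (-0.546771) R1:  -1.083668 phi_2 + 3.397174 phi_3 = 1.314932
  R3 <- R3 - (-1.083668/4.74461) R2 = R3 - (-0.2284) R2:  3.149665 phi_3 = 0.686629
Back-substitution:
  phi_hat_3 = 0.686629 / 3.149665 = 0.218001
  phi_hat_2 = (-2.75089 - (-1.083668)(0.218001)) / 4.74461 = -0.530001
  phi_hat_1 = (-0.7006 - (-0.7006)(-0.530001) - (-2.6496)(0.218001)) / 4.8459 = -0.102005
So phi_hat = [-0.1020, -0.5300, 0.2180].
Therefore phi_hat_3 = 0.2180.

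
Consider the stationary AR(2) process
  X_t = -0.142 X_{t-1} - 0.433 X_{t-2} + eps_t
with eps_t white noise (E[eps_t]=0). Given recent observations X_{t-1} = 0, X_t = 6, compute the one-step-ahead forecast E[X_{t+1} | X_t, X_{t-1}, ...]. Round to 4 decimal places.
E[X_{t+1} \mid \mathcal F_t] = -0.8520

For an AR(p) model X_t = c + sum_i phi_i X_{t-i} + eps_t, the
one-step-ahead conditional mean is
  E[X_{t+1} | X_t, ...] = c + sum_i phi_i X_{t+1-i}.
Substitute known values:
  E[X_{t+1} | ...] = (-0.142) * (6) + (-0.433) * (0)
                   = -0.8520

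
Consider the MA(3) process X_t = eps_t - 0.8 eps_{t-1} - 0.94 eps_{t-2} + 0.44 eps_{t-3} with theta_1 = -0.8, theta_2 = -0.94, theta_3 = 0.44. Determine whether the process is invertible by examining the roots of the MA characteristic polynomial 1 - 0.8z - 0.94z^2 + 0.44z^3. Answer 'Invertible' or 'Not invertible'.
\text{Not invertible}

The MA(q) characteristic polynomial is P(z) = 1 - 0.8z - 0.94z^2 + 0.44z^3.
Invertibility requires all roots to lie outside the unit circle, i.e. |z| > 1 for every root.
Degree 3: look for a simple real root z0 first, then factor out (1 - z/z0) and solve the remaining quadratic.
Testing z0 = 2.5: P(2.5) = 1 + (-0.8)(2.5) + (-0.94)(2.5)^2 + (0.44)(2.5)^3
  = 1 + (-2) + (-5.875) + (6.875) = 0.  So z_0 = 2.5 is a root, |z_0| = 2.5.
Divide out the factor (1 - 0.4 z) = (1 - z/z0) (since 1/z0 = 0.4):
  P(z) = (1 - 0.4 z)(1 + (-0.4) z + (-1.1) z^2)
  [check: z-coef -0.4 - (0.4) = -0.8; z^2-coef -1.1 - (0.4)(-0.4) = -0.94; z^3-coef -(0.4)(-1.1) = 0.44.]
Remaining roots from the quadratic factor 1 + (-0.4) z + (-1.1) z^2:
  Set 1 + (-0.4) z + (-1.1) z^2 = 0, i.e. a z^2 + b z + c = 0 with a = -1.1, b = -0.4, c = 1.
  Discriminant D = b^2 - 4ac = (-0.4)^2 - 4*(-1.1)*1 = 0.16 - (-4.4) = 4.56.
  D >= 0, so the roots are real: z = (-b +/- sqrt(D)) / (2a) = (0.4 +/- 2.135416) / (-2.2).
    z_1 = (0.4 + 2.135416) / (-2.2) = -1.1525,   |z_1| = 1.1525.
    z_2 = (0.4 - 2.135416) / (-2.2) = 0.7888,   |z_2| = 0.7888.
Moduli of all roots: 2.5000, 1.1525, 0.7888.
All moduli strictly greater than 1? No.
Verdict: Not invertible.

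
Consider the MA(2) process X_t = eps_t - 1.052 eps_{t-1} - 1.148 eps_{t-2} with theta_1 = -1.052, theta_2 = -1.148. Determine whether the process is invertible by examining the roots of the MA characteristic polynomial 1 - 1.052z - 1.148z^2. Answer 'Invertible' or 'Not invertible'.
\text{Not invertible}

The MA(q) characteristic polynomial is P(z) = 1 - 1.052z - 1.148z^2.
Invertibility requires all roots to lie outside the unit circle, i.e. |z| > 1 for every root.
Set 1 + (-1.052) z + (-1.148) z^2 = 0, i.e. a z^2 + b z + c = 0 with a = -1.148, b = -1.052, c = 1.
Discriminant D = b^2 - 4ac = (-1.052)^2 - 4*(-1.148)*1 = 1.106704 - (-4.592) = 5.698704.
D >= 0, so the roots are real: z = (-b +/- sqrt(D)) / (2a) = (1.052 +/- 2.387196) / (-2.296).
  z_1 = (1.052 + 2.387196) / (-2.296) = -1.4979,   |z_1| = 1.4979.
  z_2 = (1.052 - 2.387196) / (-2.296) = 0.5815,   |z_2| = 0.5815.
Moduli of all roots: 1.4979, 0.5815.
All moduli strictly greater than 1? No.
Verdict: Not invertible.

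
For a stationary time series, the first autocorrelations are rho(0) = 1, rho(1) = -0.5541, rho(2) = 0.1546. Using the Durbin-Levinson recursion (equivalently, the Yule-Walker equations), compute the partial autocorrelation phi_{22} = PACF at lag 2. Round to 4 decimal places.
\phi_{22} = -0.2200

The PACF at lag k is phi_{kk}, the last component of the solution
to the Yule-Walker system G_k phi = r_k where
  (G_k)_{ij} = rho(|i - j|), (r_k)_i = rho(i), i,j = 1..k.
Equivalently, Durbin-Levinson gives phi_{kk} iteratively:
  phi_{11} = rho(1)
  phi_{kk} = [rho(k) - sum_{j=1..k-1} phi_{k-1,j} rho(k-j)]
            / [1 - sum_{j=1..k-1} phi_{k-1,j} rho(j)],
  phi_{k,j} = phi_{k-1,j} - phi_{kk} phi_{k-1,k-j},  j = 1..k-1.
Step k = 1:
  phi_11 = rho(1) = -0.5541.
Step k = 2:
  phi_22 = [rho(2) - phi_11 rho(1)] / [1 - phi_11 rho(1)] = [0.1546 - (-0.5541)(-0.5541)] / [1 - (-0.5541)(-0.5541)]
         = -0.15242681 / 0.69297319 = -0.22.
Therefore phi_{22} = -0.2200.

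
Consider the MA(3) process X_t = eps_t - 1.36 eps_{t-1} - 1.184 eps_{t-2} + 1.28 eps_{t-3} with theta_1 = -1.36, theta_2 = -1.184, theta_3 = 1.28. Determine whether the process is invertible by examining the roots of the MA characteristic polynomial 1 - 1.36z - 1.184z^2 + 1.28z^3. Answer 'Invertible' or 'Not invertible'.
\text{Not invertible}

The MA(q) characteristic polynomial is P(z) = 1 - 1.36z - 1.184z^2 + 1.28z^3.
Invertibility requires all roots to lie outside the unit circle, i.e. |z| > 1 for every root.
Degree 3: look for a simple real root z0 first, then factor out (1 - z/z0) and solve the remaining quadratic.
Testing z0 = 0.625: P(0.625) = 1 + (-1.36)(0.625) + (-1.184)(0.625)^2 + (1.28)(0.625)^3
  = 1 + (-0.85) + (-0.4625) + (0.3125) = 0.  So z_0 = 0.625 is a root, |z_0| = 0.625.
Divide out the factor (1 - 1.6 z) = (1 - z/z0) (since 1/z0 = 1.6):
  P(z) = (1 - 1.6 z)(1 + (0.24) z + (-0.8) z^2)
  [check: z-coef 0.24 - (1.6) = -1.36; z^2-coef -0.8 - (1.6)(0.24) = -1.184; z^3-coef -(1.6)(-0.8) = 1.28.]
Remaining roots from the quadratic factor 1 + (0.24) z + (-0.8) z^2:
  Set 1 + (0.24) z + (-0.8) z^2 = 0, i.e. a z^2 + b z + c = 0 with a = -0.8, b = 0.24, c = 1.
  Discriminant D = b^2 - 4ac = (0.24)^2 - 4*(-0.8)*1 = 0.0576 - (-3.2) = 3.2576.
  D >= 0, so the roots are real: z = (-b +/- sqrt(D)) / (2a) = (-0.24 +/- 1.804882) / (-1.6).
    z_1 = (-0.24 + 1.804882) / (-1.6) = -0.9781,   |z_1| = 0.9781.
    z_2 = (-0.24 - 1.804882) / (-1.6) = 1.2781,   |z_2| = 1.2781.
Moduli of all roots: 0.6250, 0.9781, 1.2781.
All moduli strictly greater than 1? No.
Verdict: Not invertible.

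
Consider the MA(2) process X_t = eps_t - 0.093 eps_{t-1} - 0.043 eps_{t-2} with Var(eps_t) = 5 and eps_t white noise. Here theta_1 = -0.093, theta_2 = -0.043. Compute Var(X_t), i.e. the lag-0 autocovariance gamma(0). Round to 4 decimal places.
\gamma(0) = 5.0525

For an MA(q) process X_t = eps_t + sum_i theta_i eps_{t-i} with
Var(eps_t) = sigma^2, the variance is
  gamma(0) = sigma^2 * (1 + sum_i theta_i^2).
  sum_i theta_i^2 = (-0.093)^2 + (-0.043)^2 = 0.008649 + 0.001849 = 0.010498.
  gamma(0) = 5 * (1 + 0.010498) = 5 * 1.010498 = 5.05249, which rounds to 5.0525.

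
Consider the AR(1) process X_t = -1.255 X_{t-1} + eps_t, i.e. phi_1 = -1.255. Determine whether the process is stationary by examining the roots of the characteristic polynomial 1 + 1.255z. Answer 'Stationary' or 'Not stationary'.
\text{Not stationary}

The AR(p) characteristic polynomial is P(z) = 1 + 1.255z.
Stationarity requires all roots to lie outside the unit circle, i.e. |z| > 1 for every root.
This is linear in z: 1 + (1.255) z = 0  =>  z = -1/(1.255) = -0.796813,  |z| = 0.796813.
Moduli of all roots: 0.7968.
All moduli strictly greater than 1? No.
Verdict: Not stationary.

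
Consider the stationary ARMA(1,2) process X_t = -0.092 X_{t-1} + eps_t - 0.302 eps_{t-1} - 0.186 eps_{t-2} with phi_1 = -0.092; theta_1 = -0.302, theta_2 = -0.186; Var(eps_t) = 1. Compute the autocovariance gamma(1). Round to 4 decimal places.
\gamma(1) = -0.3371

Multiply the model equation by X_{t-k} and take expectations. With theta_0 = psi_0 = 1 and psi_j the MA(infinity) weights, this gives
  gamma(k) - sum_i phi_i gamma(k-i) = c_k,
  c_k = sigma^2 * sum_{j=k..q} theta_j psi_{j-k}   (c_k = 0 for k > q),
using gamma(-m) = gamma(m).
psi-weights needed (psi_j = theta_j + sum_i phi_i psi_{j-i}):
  psi_1 = theta_1 + phi_1 = -0.302 + (-0.092) = -0.394
  psi_2 = theta_2 + phi_1 psi_1 = -0.186 + (-0.092)(-0.394) = -0.149752
Right-hand sides:
  c_0 = sigma^2 (1 + theta_1 psi_1 + theta_2 psi_2) = 1 * (1 + (-0.302)(-0.394) + (-0.186)(-0.149752)) = 1 * 1.146842 = 1.146842
  c_1 = sigma^2 (theta_1 + theta_2 psi_1) = 1 * (-0.302 + (-0.186)(-0.394)) = -0.228716
  c_2 = sigma^2 theta_2 = 1 * (-0.186) = -0.186
Equations for k = 0 and k = 1 (AR order 1):
  gamma(0) = phi_1 gamma(1) + c_0
  gamma(1) = phi_1 gamma(0) + c_1
Substituting the second into the first: gamma(0) (1 - phi_1^2) = c_0 + phi_1 c_1, so
  gamma(0) = (c_0 + phi_1 c_1) / (1 - phi_1^2) = (1.146842 + (-0.092)(-0.228716)) / (1 - (-0.092)^2) = 1.167884 / 0.991536 = 1.177853.
  gamma(1) = phi_1 gamma(0) + c_1 = (-0.092)(1.177853) + (-0.228716) = -0.337078.
Therefore gamma(1) = -0.3371 (to 4 decimal places).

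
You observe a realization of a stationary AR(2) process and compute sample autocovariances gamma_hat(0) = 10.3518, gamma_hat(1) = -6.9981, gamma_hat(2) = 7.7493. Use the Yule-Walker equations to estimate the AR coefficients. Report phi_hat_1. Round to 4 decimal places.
\hat\phi_{1} = -0.3130

The Yule-Walker equations for an AR(p) process read, in matrix form,
  Gamma_p phi = r_p,   with   (Gamma_p)_{ij} = gamma(|i - j|),
                       (r_p)_i = gamma(i),   i,j = 1..p.
Substitute the sample gammas (Toeplitz matrix and right-hand side of size 2):
  Gamma_p = [[10.3518, -6.9981], [-6.9981, 10.3518]]
  r_p     = [-6.9981, 7.7493]
Written out:
  10.3518 phi_1 - 6.9981 phi_2 = -6.9981
  -6.9981 phi_1 + 10.3518 phi_2 = 7.7493
Solve by Cramer's rule:
  det = gamma(0)^2 - gamma(1)^2 = (10.3518)^2 - (-6.9981)^2 = 107.15976324 - 48.97340361 = 58.18635963
  phi_hat_1 = [gamma(1) gamma(0) - gamma(1) gamma(2)] / det = [(-6.9981)(10.3518) - (-6.9981)(7.7493)] / 58.18635963 = -18.21255525 / 58.18635963 = -0.313
  phi_hat_2 = [gamma(0) gamma(2) - gamma(1)^2] / det = [(10.3518)(7.7493) - (-6.9981)^2] / 58.18635963 = 31.24580013 / 58.18635963 = 0.537
So phi_hat = [-0.3130, 0.5370].
Therefore phi_hat_1 = -0.3130.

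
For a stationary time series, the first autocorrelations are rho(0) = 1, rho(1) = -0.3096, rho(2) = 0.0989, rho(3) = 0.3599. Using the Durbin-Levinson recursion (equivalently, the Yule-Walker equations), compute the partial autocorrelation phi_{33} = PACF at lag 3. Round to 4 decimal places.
\phi_{33} = 0.4330

The PACF at lag k is phi_{kk}, the last component of the solution
to the Yule-Walker system G_k phi = r_k where
  (G_k)_{ij} = rho(|i - j|), (r_k)_i = rho(i), i,j = 1..k.
Equivalently, Durbin-Levinson gives phi_{kk} iteratively:
  phi_{11} = rho(1)
  phi_{kk} = [rho(k) - sum_{j=1..k-1} phi_{k-1,j} rho(k-j)]
            / [1 - sum_{j=1..k-1} phi_{k-1,j} rho(j)],
  phi_{k,j} = phi_{k-1,j} - phi_{kk} phi_{k-1,k-j},  j = 1..k-1.
Step k = 1:
  phi_11 = rho(1) = -0.3096.
Step k = 2:
  phi_22 = [rho(2) - phi_11 rho(1)] / [1 - phi_11 rho(1)] = [0.0989 - (-0.3096)(-0.3096)] / [1 - (-0.3096)(-0.3096)]
         = 0.00304784 / 0.90414784 = 0.003371.
  Update: phi_21 = phi_11 - phi_22 phi_11 = -0.3096 - (0.003371)(-0.3096) = -0.308556.
Step k = 3:
  phi_33 = [rho(3) - phi_21 rho(2) - phi_22 rho(1)] / [1 - phi_21 rho(1) - phi_22 rho(2)]
    numerator   = 0.3599 - (-0.308556)(0.0989) - (0.003371)(-0.3096) = 0.39145987
    denominator = 1 - (-0.308556)(-0.3096) - (0.003371)(0.0989) = 0.90413757
  phi_33 = 0.39145987 / 0.90413757 = 0.433.
Therefore phi_{33} = 0.4330.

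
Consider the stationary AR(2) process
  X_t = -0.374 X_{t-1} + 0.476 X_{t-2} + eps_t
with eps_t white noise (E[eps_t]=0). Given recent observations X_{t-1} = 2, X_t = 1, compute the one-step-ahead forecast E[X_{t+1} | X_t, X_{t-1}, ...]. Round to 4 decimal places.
E[X_{t+1} \mid \mathcal F_t] = 0.5780

For an AR(p) model X_t = c + sum_i phi_i X_{t-i} + eps_t, the
one-step-ahead conditional mean is
  E[X_{t+1} | X_t, ...] = c + sum_i phi_i X_{t+1-i}.
Substitute known values:
  E[X_{t+1} | ...] = (-0.374) * (1) + (0.476) * (2)
                   = 0.5780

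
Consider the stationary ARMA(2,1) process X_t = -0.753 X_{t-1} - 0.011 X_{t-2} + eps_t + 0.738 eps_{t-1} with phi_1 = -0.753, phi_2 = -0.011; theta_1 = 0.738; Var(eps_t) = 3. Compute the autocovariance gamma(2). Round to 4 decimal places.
\gamma(2) = 0.0009

Multiply the model equation by X_{t-k} and take expectations. With theta_0 = psi_0 = 1 and psi_j the MA(infinity) weights, this gives
  gamma(k) - sum_i phi_i gamma(k-i) = c_k,
  c_k = sigma^2 * sum_{j=k..q} theta_j psi_{j-k}   (c_k = 0 for k > q),
using gamma(-m) = gamma(m).
psi-weights needed (psi_j = theta_j + sum_i phi_i psi_{j-i}):
  psi_1 = theta_1 + phi_1 = 0.738 + (-0.753) = -0.015
Right-hand sides:
  c_0 = sigma^2 (1 + theta_1 psi_1) = 3 * (1 + (0.738)(-0.015)) = 3 * 0.98893 = 2.96679
  c_1 = sigma^2 theta_1 = 3 * (0.738) = 2.214
  c_2 = 0
Equations for k = 0, 1, 2 (AR order 2, c_2 = 0):
  (E0) gamma(0) = phi_1 gamma(1) + phi_2 gamma(2) + c_0
  (E1) gamma(1) = phi_1 gamma(0) + phi_2 gamma(1) + c_1
  (E2) gamma(2) = phi_1 gamma(1) + phi_2 gamma(0)
From (E1): gamma(1) = A gamma(0) + B with
  A = phi_1 / (1 - phi_2) = -0.753 / 1.011 = -0.744807,   B = c_1 / (1 - phi_2) = 2.214 / 1.011 = 2.189911.
Insert (E2) into (E0): gamma(0) (1 - phi_2^2) = phi_1 (1 + phi_2) gamma(1) + c_0.
  phi_1 (1 + phi_2) = (-0.753)(0.989) = -0.744717,   1 - phi_2^2 = 0.999879.
Replace gamma(1) by A gamma(0) + B and collect gamma(0):
  gamma(0) [0.999879 - (-0.744717)(-0.744807)] = (-0.744717)(2.189911) + 2.96679
  gamma(0) * 0.445208 = 1.335926
  gamma(0) = 1.335926 / 0.445208 = 3.000675.
  gamma(1) = A gamma(0) + B = (-0.744807)(3.000675) + (2.189911) = -0.045013.
  gamma(2) = phi_1 gamma(1) + phi_2 gamma(0) = (-0.753)(-0.045013) + (-0.011)(3.000675) = 0.000888.
Therefore gamma(2) = 0.0009 (to 4 decimal places).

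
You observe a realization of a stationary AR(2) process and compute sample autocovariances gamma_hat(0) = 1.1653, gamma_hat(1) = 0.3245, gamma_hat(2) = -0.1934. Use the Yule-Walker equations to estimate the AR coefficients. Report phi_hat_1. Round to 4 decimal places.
\hat\phi_{1} = 0.3520

The Yule-Walker equations for an AR(p) process read, in matrix form,
  Gamma_p phi = r_p,   with   (Gamma_p)_{ij} = gamma(|i - j|),
                       (r_p)_i = gamma(i),   i,j = 1..p.
Substitute the sample gammas (Toeplitz matrix and right-hand side of size 2):
  Gamma_p = [[1.1653, 0.3245], [0.3245, 1.1653]]
  r_p     = [0.3245, -0.1934]
Written out:
  1.1653 phi_1 + 0.3245 phi_2 = 0.3245
  0.3245 phi_1 + 1.1653 phi_2 = -0.1934
Solve by Cramer's rule:
  det = gamma(0)^2 - gamma(1)^2 = (1.1653)^2 - (0.3245)^2 = 1.35792409 - 0.10530025 = 1.25262384
  phi_hat_1 = [gamma(1) gamma(0) - gamma(1) gamma(2)] / det = [(0.3245)(1.1653) - (0.3245)(-0.1934)] / 1.25262384 = 0.44089815 / 1.25262384 = 0.352
  phi_hat_2 = [gamma(0) gamma(2) - gamma(1)^2] / det = [(1.1653)(-0.1934) - (0.3245)^2] / 1.25262384 = -0.33066927 / 1.25262384 = -0.264
So phi_hat = [0.3520, -0.2640].
Therefore phi_hat_1 = 0.3520.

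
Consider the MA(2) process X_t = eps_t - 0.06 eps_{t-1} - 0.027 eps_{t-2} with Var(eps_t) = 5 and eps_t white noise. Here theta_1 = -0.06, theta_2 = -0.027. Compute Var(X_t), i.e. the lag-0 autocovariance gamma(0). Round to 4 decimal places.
\gamma(0) = 5.0216

For an MA(q) process X_t = eps_t + sum_i theta_i eps_{t-i} with
Var(eps_t) = sigma^2, the variance is
  gamma(0) = sigma^2 * (1 + sum_i theta_i^2).
  sum_i theta_i^2 = (-0.06)^2 + (-0.027)^2 = 0.0036 + 0.000729 = 0.004329.
  gamma(0) = 5 * (1 + 0.004329) = 5 * 1.004329 = 5.021645, which rounds to 5.0216.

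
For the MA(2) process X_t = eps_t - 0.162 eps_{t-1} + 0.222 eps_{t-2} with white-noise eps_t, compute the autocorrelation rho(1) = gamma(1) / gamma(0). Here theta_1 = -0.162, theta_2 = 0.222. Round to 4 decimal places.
\rho(1) = -0.1841

For an MA(q) process with theta_0 = 1, the autocovariance is
  gamma(k) = sigma^2 * sum_{i=0..q-k} theta_i * theta_{i+k},
and rho(k) = gamma(k) / gamma(0). Sigma^2 cancels.
  numerator   = (1)*(-0.162) + (-0.162)*(0.222) = -0.197964.
  denominator = (1)^2 + (-0.162)^2 + (0.222)^2 = 1.075528.
  rho(1) = -0.197964 / 1.075528 = -0.1841.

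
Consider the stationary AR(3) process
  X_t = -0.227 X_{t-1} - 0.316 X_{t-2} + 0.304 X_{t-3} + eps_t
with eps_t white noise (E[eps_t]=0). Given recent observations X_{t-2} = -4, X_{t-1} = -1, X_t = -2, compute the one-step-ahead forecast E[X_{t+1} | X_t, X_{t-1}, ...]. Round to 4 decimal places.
E[X_{t+1} \mid \mathcal F_t] = -0.4460

For an AR(p) model X_t = c + sum_i phi_i X_{t-i} + eps_t, the
one-step-ahead conditional mean is
  E[X_{t+1} | X_t, ...] = c + sum_i phi_i X_{t+1-i}.
Substitute known values:
  E[X_{t+1} | ...] = (-0.227) * (-2) + (-0.316) * (-1) + (0.304) * (-4)
                   = -0.4460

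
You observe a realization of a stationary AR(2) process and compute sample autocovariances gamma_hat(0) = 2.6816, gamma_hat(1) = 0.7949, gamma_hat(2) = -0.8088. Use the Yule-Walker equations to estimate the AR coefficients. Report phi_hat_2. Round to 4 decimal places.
\hat\phi_{2} = -0.4270

The Yule-Walker equations for an AR(p) process read, in matrix form,
  Gamma_p phi = r_p,   with   (Gamma_p)_{ij} = gamma(|i - j|),
                       (r_p)_i = gamma(i),   i,j = 1..p.
Substitute the sample gammas (Toeplitz matrix and right-hand side of size 2):
  Gamma_p = [[2.6816, 0.7949], [0.7949, 2.6816]]
  r_p     = [0.7949, -0.8088]
Written out:
  2.6816 phi_1 + 0.7949 phi_2 = 0.7949
  0.7949 phi_1 + 2.6816 phi_2 = -0.8088
Solve by Cramer's rule:
  det = gamma(0)^2 - gamma(1)^2 = (2.6816)^2 - (0.7949)^2 = 7.19097856 - 0.63186601 = 6.55911255
  phi_hat_1 = [gamma(1) gamma(0) - gamma(1) gamma(2)] / det = [(0.7949)(2.6816) - (0.7949)(-0.8088)] / 6.55911255 = 2.77451896 / 6.55911255 = 0.423
  phi_hat_2 = [gamma(0) gamma(2) - gamma(1)^2] / det = [(2.6816)(-0.8088) - (0.7949)^2] / 6.55911255 = -2.80074409 / 6.55911255 = -0.427
So phi_hat = [0.4230, -0.4270].
Therefore phi_hat_2 = -0.4270.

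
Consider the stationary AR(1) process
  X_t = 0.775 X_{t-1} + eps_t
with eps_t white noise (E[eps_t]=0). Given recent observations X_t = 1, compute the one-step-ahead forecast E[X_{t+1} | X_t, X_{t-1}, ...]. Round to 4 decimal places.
E[X_{t+1} \mid \mathcal F_t] = 0.7750

For an AR(p) model X_t = c + sum_i phi_i X_{t-i} + eps_t, the
one-step-ahead conditional mean is
  E[X_{t+1} | X_t, ...] = c + sum_i phi_i X_{t+1-i}.
Substitute known values:
  E[X_{t+1} | ...] = (0.775) * (1)
                   = 0.7750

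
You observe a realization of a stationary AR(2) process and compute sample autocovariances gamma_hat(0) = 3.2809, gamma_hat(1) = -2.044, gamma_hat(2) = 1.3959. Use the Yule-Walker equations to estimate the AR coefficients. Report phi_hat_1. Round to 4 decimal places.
\hat\phi_{1} = -0.5850

The Yule-Walker equations for an AR(p) process read, in matrix form,
  Gamma_p phi = r_p,   with   (Gamma_p)_{ij} = gamma(|i - j|),
                       (r_p)_i = gamma(i),   i,j = 1..p.
Substitute the sample gammas (Toeplitz matrix and right-hand side of size 2):
  Gamma_p = [[3.2809, -2.044], [-2.044, 3.2809]]
  r_p     = [-2.044, 1.3959]
Written out:
  3.2809 phi_1 - 2.044 phi_2 = -2.044
  -2.044 phi_1 + 3.2809 phi_2 = 1.3959
Solve by Cramer's rule:
  det = gamma(0)^2 - gamma(1)^2 = (3.2809)^2 - (-2.044)^2 = 10.76430481 - 4.177936 = 6.58636881
  phi_hat_1 = [gamma(1) gamma(0) - gamma(1) gamma(2)] / det = [(-2.044)(3.2809) - (-2.044)(1.3959)] / 6.58636881 = -3.85294 / 6.58636881 = -0.585
  phi_hat_2 = [gamma(0) gamma(2) - gamma(1)^2] / det = [(3.2809)(1.3959) - (-2.044)^2] / 6.58636881 = 0.40187231 / 6.58636881 = 0.061
So phi_hat = [-0.5850, 0.0610].
Therefore phi_hat_1 = -0.5850.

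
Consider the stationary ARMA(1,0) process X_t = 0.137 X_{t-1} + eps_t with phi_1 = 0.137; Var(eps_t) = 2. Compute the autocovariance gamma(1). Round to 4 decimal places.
\gamma(1) = 0.2792

Multiply the model equation by X_{t-k} and take expectations. With theta_0 = psi_0 = 1 and psi_j the MA(infinity) weights, this gives
  gamma(k) - sum_i phi_i gamma(k-i) = c_k,
  c_k = sigma^2 * sum_{j=k..q} theta_j psi_{j-k}   (c_k = 0 for k > q),
using gamma(-m) = gamma(m).
Pure AR (q = 0): c_0 = sigma^2 = 2, c_k = 0 for k >= 1.
Equations for k = 0 and k = 1 (AR order 1):
  gamma(0) = phi_1 gamma(1) + c_0
  gamma(1) = phi_1 gamma(0) + c_1
Substituting the second into the first: gamma(0) (1 - phi_1^2) = c_0 + phi_1 c_1, so
  gamma(0) = c_0 / (1 - phi_1^2) = 2 / (1 - (0.137)^2) = 2 / 0.981231 = 2.038256.
  gamma(1) = phi_1 gamma(0) = (0.137)(2.038256) = 0.279241.
Therefore gamma(1) = 0.2792 (to 4 decimal places).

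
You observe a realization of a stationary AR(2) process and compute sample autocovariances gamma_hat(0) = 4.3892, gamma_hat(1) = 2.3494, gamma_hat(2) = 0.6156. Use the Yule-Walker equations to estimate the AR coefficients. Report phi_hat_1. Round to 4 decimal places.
\hat\phi_{1} = 0.6450

The Yule-Walker equations for an AR(p) process read, in matrix form,
  Gamma_p phi = r_p,   with   (Gamma_p)_{ij} = gamma(|i - j|),
                       (r_p)_i = gamma(i),   i,j = 1..p.
Substitute the sample gammas (Toeplitz matrix and right-hand side of size 2):
  Gamma_p = [[4.3892, 2.3494], [2.3494, 4.3892]]
  r_p     = [2.3494, 0.6156]
Written out:
  4.3892 phi_1 + 2.3494 phi_2 = 2.3494
  2.3494 phi_1 + 4.3892 phi_2 = 0.6156
Solve by Cramer's rule:
  det = gamma(0)^2 - gamma(1)^2 = (4.3892)^2 - (2.3494)^2 = 19.26507664 - 5.51968036 = 13.74539628
  phi_hat_1 = [gamma(1) gamma(0) - gamma(1) gamma(2)] / det = [(2.3494)(4.3892) - (2.3494)(0.6156)] / 13.74539628 = 8.86569584 / 13.74539628 = 0.645
  phi_hat_2 = [gamma(0) gamma(2) - gamma(1)^2] / det = [(4.3892)(0.6156) - (2.3494)^2] / 13.74539628 = -2.81768884 / 13.74539628 = -0.205
So phi_hat = [0.6450, -0.2050].
Therefore phi_hat_1 = 0.6450.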